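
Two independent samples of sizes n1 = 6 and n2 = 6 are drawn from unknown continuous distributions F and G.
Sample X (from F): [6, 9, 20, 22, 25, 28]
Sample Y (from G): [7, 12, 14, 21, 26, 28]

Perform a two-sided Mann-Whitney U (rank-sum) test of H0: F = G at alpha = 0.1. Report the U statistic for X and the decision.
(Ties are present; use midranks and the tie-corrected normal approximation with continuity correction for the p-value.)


Step 1: Combine and sort all 12 observations; assign midranks.
sorted (value, group): (6,X), (7,Y), (9,X), (12,Y), (14,Y), (20,X), (21,Y), (22,X), (25,X), (26,Y), (28,X), (28,Y)
ranks: 6->1, 7->2, 9->3, 12->4, 14->5, 20->6, 21->7, 22->8, 25->9, 26->10, 28->11.5, 28->11.5
Step 2: Rank sum for X: R1 = 1 + 3 + 6 + 8 + 9 + 11.5 = 38.5.
Step 3: U_X = R1 - n1(n1+1)/2 = 38.5 - 6*7/2 = 38.5 - 21 = 17.5.
       U_Y = n1*n2 - U_X = 36 - 17.5 = 18.5.
Step 4: Ties are present, so use the tie-corrected normal approximation (with continuity correction) for the p-value.
Step 5: p-value = 1.000000; compare to alpha = 0.1. fail to reject H0.

U_X = 17.5, p = 1.000000, fail to reject H0 at alpha = 0.1.


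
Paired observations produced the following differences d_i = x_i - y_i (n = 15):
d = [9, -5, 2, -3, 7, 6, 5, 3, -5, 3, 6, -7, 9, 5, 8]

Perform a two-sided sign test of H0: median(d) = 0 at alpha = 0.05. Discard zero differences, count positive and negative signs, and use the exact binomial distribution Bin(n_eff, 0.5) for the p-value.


Step 1: Discard zero differences. Original n = 15; n_eff = number of nonzero differences = 15.
Nonzero differences (with sign): +9, -5, +2, -3, +7, +6, +5, +3, -5, +3, +6, -7, +9, +5, +8
Step 2: Count signs: positive = 11, negative = 4.
Step 3: Under H0: P(positive) = 0.5, so the number of positives S ~ Bin(15, 0.5).
Step 4: Two-sided exact p-value = sum of Bin(15,0.5) probabilities at or below the observed probability = 0.118469.
Step 5: alpha = 0.05. fail to reject H0.

n_eff = 15, pos = 11, neg = 4, p = 0.118469, fail to reject H0.


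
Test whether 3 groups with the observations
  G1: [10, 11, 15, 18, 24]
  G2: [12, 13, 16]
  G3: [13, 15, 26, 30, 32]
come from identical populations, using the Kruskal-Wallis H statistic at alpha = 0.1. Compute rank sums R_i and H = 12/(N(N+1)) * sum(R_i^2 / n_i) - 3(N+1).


Step 1: Combine all N = 13 observations and assign midranks.
sorted (value, group, rank): (10,G1,1), (11,G1,2), (12,G2,3), (13,G2,4.5), (13,G3,4.5), (15,G1,6.5), (15,G3,6.5), (16,G2,8), (18,G1,9), (24,G1,10), (26,G3,11), (30,G3,12), (32,G3,13)
Step 2: Sum ranks within each group.
R_1 = 28.5 (n_1 = 5)
R_2 = 15.5 (n_2 = 3)
R_3 = 47 (n_3 = 5)
Step 3: H = 12/(N(N+1)) * sum(R_i^2/n_i) - 3(N+1)
     = 12/(13*14) * (28.5^2/5 + 15.5^2/3 + 47^2/5) - 3*14
     = 0.065934 * 684.333 - 42
     = 3.120879.
Step 4: Ties present; correction factor C = 1 - 12/(13^3 - 13) = 0.994505. Corrected H = 3.120879 / 0.994505 = 3.138122.
Step 5: Under H0, H ~ chi^2(2); p-value = 0.208241.
Step 6: alpha = 0.1. fail to reject H0.

H = 3.1381, df = 2, p = 0.208241, fail to reject H0.


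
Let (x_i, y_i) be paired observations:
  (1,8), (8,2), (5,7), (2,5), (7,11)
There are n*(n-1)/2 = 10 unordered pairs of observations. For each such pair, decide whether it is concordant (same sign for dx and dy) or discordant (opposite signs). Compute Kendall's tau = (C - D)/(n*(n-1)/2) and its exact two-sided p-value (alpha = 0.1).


Step 1: Enumerate the 10 unordered pairs (i,j) with i<j and classify each by sign(x_j-x_i) * sign(y_j-y_i).
  (1,2):dx=+7,dy=-6->D; (1,3):dx=+4,dy=-1->D; (1,4):dx=+1,dy=-3->D; (1,5):dx=+6,dy=+3->C
  (2,3):dx=-3,dy=+5->D; (2,4):dx=-6,dy=+3->D; (2,5):dx=-1,dy=+9->D; (3,4):dx=-3,dy=-2->C
  (3,5):dx=+2,dy=+4->C; (4,5):dx=+5,dy=+6->C
Step 2: C = 4, D = 6, total pairs = 10.
Step 3: tau = (C - D)/(n(n-1)/2) = (4 - 6)/10 = -0.200000.
Step 4: Exact two-sided p-value (enumerate n! = 120 permutations of y under H0): p = 0.816667.
Step 5: alpha = 0.1. fail to reject H0.

tau_b = -0.2000 (C=4, D=6), p = 0.816667, fail to reject H0.


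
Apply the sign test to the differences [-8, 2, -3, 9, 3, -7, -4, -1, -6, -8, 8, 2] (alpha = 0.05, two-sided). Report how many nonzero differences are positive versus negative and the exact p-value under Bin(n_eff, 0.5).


Step 1: Discard zero differences. Original n = 12; n_eff = number of nonzero differences = 12.
Nonzero differences (with sign): -8, +2, -3, +9, +3, -7, -4, -1, -6, -8, +8, +2
Step 2: Count signs: positive = 5, negative = 7.
Step 3: Under H0: P(positive) = 0.5, so the number of positives S ~ Bin(12, 0.5).
Step 4: Two-sided exact p-value = sum of Bin(12,0.5) probabilities at or below the observed probability = 0.774414.
Step 5: alpha = 0.05. fail to reject H0.

n_eff = 12, pos = 5, neg = 7, p = 0.774414, fail to reject H0.


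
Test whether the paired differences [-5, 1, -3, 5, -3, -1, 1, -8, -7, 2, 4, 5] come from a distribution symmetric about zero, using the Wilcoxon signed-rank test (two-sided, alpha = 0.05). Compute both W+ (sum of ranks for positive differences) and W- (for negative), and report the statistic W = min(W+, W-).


Step 1: Drop any zero differences (none here) and take |d_i|.
|d| = [5, 1, 3, 5, 3, 1, 1, 8, 7, 2, 4, 5]
Step 2: Midrank |d_i| (ties get averaged ranks).
ranks: |5|->9, |1|->2, |3|->5.5, |5|->9, |3|->5.5, |1|->2, |1|->2, |8|->12, |7|->11, |2|->4, |4|->7, |5|->9
Step 3: Attach original signs; sum ranks with positive sign and with negative sign.
W+ = 2 + 9 + 2 + 4 + 7 + 9 = 33
W- = 9 + 5.5 + 5.5 + 2 + 12 + 11 = 45
(Check: W+ + W- = 78 should equal n(n+1)/2 = 78.)
Step 4: Test statistic W = min(W+, W-) = 33.
Step 5: Ties in |d|, so use the tie-corrected normal approximation.
        E[W] = n(n+1)/4 = 12*13/4 = 39.
        Tie groups: |d|=1 (t=3), |d|=3 (t=2), |d|=5 (t=3); sum(t^3 - t) = 54.
        Var[W] = n(n+1)(2n+1)/24 - sum(t^3-t)/48 = 3900/24 - 54/48 = 161.375.
        z = (W - E[W]) / sqrt(Var[W]) = (33 - 39) / 12.7033 = -0.4723.
        Two-sided p = 2*Phi(z) = 0.636701.
Step 6: alpha = 0.05. fail to reject H0.

W+ = 33, W- = 45, W = min = 33, p = 0.636701, fail to reject H0.


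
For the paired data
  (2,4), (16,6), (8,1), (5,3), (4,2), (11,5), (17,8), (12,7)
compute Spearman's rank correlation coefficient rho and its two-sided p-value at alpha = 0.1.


Step 1: Rank x and y separately (midranks; no ties here).
rank(x): 2->1, 16->7, 8->4, 5->3, 4->2, 11->5, 17->8, 12->6
rank(y): 4->4, 6->6, 1->1, 3->3, 2->2, 5->5, 8->8, 7->7
Step 2: d_i = R_x(i) - R_y(i); compute d_i^2.
  (1-4)^2=9, (7-6)^2=1, (4-1)^2=9, (3-3)^2=0, (2-2)^2=0, (5-5)^2=0, (8-8)^2=0, (6-7)^2=1
sum(d^2) = 20.
Step 3: rho = 1 - 6*20 / (8*(8^2 - 1)) = 1 - 120/504 = 0.761905.
Step 4: Under H0, t = rho * sqrt((n-2)/(1-rho^2)) = 2.8814 ~ t(6).
Step 5: Two-sided p-value from the t-distribution with 6 df = 0.028005.
Step 6: alpha = 0.1. reject H0.

rho = 0.7619, p = 0.028005, reject H0 at alpha = 0.1.


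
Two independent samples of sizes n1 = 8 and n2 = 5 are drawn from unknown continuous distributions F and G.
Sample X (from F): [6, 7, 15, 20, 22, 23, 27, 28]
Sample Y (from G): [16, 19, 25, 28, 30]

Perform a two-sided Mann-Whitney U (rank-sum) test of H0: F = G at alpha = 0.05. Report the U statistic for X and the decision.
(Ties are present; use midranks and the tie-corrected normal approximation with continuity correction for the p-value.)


Step 1: Combine and sort all 13 observations; assign midranks.
sorted (value, group): (6,X), (7,X), (15,X), (16,Y), (19,Y), (20,X), (22,X), (23,X), (25,Y), (27,X), (28,X), (28,Y), (30,Y)
ranks: 6->1, 7->2, 15->3, 16->4, 19->5, 20->6, 22->7, 23->8, 25->9, 27->10, 28->11.5, 28->11.5, 30->13
Step 2: Rank sum for X: R1 = 1 + 2 + 3 + 6 + 7 + 8 + 10 + 11.5 = 48.5.
Step 3: U_X = R1 - n1(n1+1)/2 = 48.5 - 8*9/2 = 48.5 - 36 = 12.5.
       U_Y = n1*n2 - U_X = 40 - 12.5 = 27.5.
Step 4: Ties are present, so use the tie-corrected normal approximation (with continuity correction) for the p-value.
Step 5: p-value = 0.304842; compare to alpha = 0.05. fail to reject H0.

U_X = 12.5, p = 0.304842, fail to reject H0 at alpha = 0.05.


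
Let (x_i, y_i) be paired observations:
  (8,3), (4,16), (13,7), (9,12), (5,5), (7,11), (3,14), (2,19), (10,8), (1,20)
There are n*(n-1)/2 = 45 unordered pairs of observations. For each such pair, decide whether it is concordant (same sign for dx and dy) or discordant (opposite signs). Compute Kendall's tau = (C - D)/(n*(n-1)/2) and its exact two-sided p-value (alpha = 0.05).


Step 1: Enumerate the 45 unordered pairs (i,j) with i<j and classify each by sign(x_j-x_i) * sign(y_j-y_i).
  (1,2):dx=-4,dy=+13->D; (1,3):dx=+5,dy=+4->C; (1,4):dx=+1,dy=+9->C; (1,5):dx=-3,dy=+2->D
  (1,6):dx=-1,dy=+8->D; (1,7):dx=-5,dy=+11->D; (1,8):dx=-6,dy=+16->D; (1,9):dx=+2,dy=+5->C
  (1,10):dx=-7,dy=+17->D; (2,3):dx=+9,dy=-9->D; (2,4):dx=+5,dy=-4->D; (2,5):dx=+1,dy=-11->D
  (2,6):dx=+3,dy=-5->D; (2,7):dx=-1,dy=-2->C; (2,8):dx=-2,dy=+3->D; (2,9):dx=+6,dy=-8->D
  (2,10):dx=-3,dy=+4->D; (3,4):dx=-4,dy=+5->D; (3,5):dx=-8,dy=-2->C; (3,6):dx=-6,dy=+4->D
  (3,7):dx=-10,dy=+7->D; (3,8):dx=-11,dy=+12->D; (3,9):dx=-3,dy=+1->D; (3,10):dx=-12,dy=+13->D
  (4,5):dx=-4,dy=-7->C; (4,6):dx=-2,dy=-1->C; (4,7):dx=-6,dy=+2->D; (4,8):dx=-7,dy=+7->D
  (4,9):dx=+1,dy=-4->D; (4,10):dx=-8,dy=+8->D; (5,6):dx=+2,dy=+6->C; (5,7):dx=-2,dy=+9->D
  (5,8):dx=-3,dy=+14->D; (5,9):dx=+5,dy=+3->C; (5,10):dx=-4,dy=+15->D; (6,7):dx=-4,dy=+3->D
  (6,8):dx=-5,dy=+8->D; (6,9):dx=+3,dy=-3->D; (6,10):dx=-6,dy=+9->D; (7,8):dx=-1,dy=+5->D
  (7,9):dx=+7,dy=-6->D; (7,10):dx=-2,dy=+6->D; (8,9):dx=+8,dy=-11->D; (8,10):dx=-1,dy=+1->D
  (9,10):dx=-9,dy=+12->D
Step 2: C = 9, D = 36, total pairs = 45.
Step 3: tau = (C - D)/(n(n-1)/2) = (9 - 36)/45 = -0.600000.
Step 4: Exact two-sided p-value (enumerate n! = 3628800 permutations of y under H0): p = 0.016666.
Step 5: alpha = 0.05. reject H0.

tau_b = -0.6000 (C=9, D=36), p = 0.016666, reject H0.


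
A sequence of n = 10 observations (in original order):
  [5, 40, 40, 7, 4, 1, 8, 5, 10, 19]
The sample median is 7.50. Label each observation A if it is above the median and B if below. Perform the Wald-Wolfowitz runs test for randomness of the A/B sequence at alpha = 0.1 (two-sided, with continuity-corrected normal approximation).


Step 1: Compute median = 7.50; label A = above, B = below.
Labels in order: BAABBBABAA  (n_A = 5, n_B = 5)
Step 2: Count runs R = 6.
Step 3: Under H0 (random ordering), E[R] = 2*n_A*n_B/(n_A+n_B) + 1 = 2*5*5/10 + 1 = 6.0000.
        Var[R] = 2*n_A*n_B*(2*n_A*n_B - n_A - n_B) / ((n_A+n_B)^2 * (n_A+n_B-1)) = 2000/900 = 2.2222.
        SD[R] = 1.4907.
Step 4: R = E[R], so z = 0 with no continuity correction.
Step 5: Two-sided p-value via normal approximation = 2*(1 - Phi(|z|)) = 1.000000.
Step 6: alpha = 0.1. fail to reject H0.

R = 6, z = 0.0000, p = 1.000000, fail to reject H0.


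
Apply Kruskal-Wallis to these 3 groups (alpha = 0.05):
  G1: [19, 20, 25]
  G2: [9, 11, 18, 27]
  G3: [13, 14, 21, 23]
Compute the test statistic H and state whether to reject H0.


Step 1: Combine all N = 11 observations and assign midranks.
sorted (value, group, rank): (9,G2,1), (11,G2,2), (13,G3,3), (14,G3,4), (18,G2,5), (19,G1,6), (20,G1,7), (21,G3,8), (23,G3,9), (25,G1,10), (27,G2,11)
Step 2: Sum ranks within each group.
R_1 = 23 (n_1 = 3)
R_2 = 19 (n_2 = 4)
R_3 = 24 (n_3 = 4)
Step 3: H = 12/(N(N+1)) * sum(R_i^2/n_i) - 3(N+1)
     = 12/(11*12) * (23^2/3 + 19^2/4 + 24^2/4) - 3*12
     = 0.090909 * 410.583 - 36
     = 1.325758.
Step 4: No ties, so H is used without correction.
Step 5: Under H0, H ~ chi^2(2); p-value = 0.515366.
Step 6: alpha = 0.05. fail to reject H0.

H = 1.3258, df = 2, p = 0.515366, fail to reject H0.


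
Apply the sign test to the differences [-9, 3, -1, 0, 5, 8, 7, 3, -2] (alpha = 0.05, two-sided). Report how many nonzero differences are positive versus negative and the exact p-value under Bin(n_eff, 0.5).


Step 1: Discard zero differences. Original n = 9; n_eff = number of nonzero differences = 8.
Nonzero differences (with sign): -9, +3, -1, +5, +8, +7, +3, -2
Step 2: Count signs: positive = 5, negative = 3.
Step 3: Under H0: P(positive) = 0.5, so the number of positives S ~ Bin(8, 0.5).
Step 4: Two-sided exact p-value = sum of Bin(8,0.5) probabilities at or below the observed probability = 0.726562.
Step 5: alpha = 0.05. fail to reject H0.

n_eff = 8, pos = 5, neg = 3, p = 0.726562, fail to reject H0.


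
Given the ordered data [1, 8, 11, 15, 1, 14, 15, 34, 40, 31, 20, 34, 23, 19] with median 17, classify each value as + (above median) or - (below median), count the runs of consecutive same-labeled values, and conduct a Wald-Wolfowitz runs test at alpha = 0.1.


Step 1: Compute median = 17; label A = above, B = below.
Labels in order: BBBBBBBAAAAAAA  (n_A = 7, n_B = 7)
Step 2: Count runs R = 2.
Step 3: Under H0 (random ordering), E[R] = 2*n_A*n_B/(n_A+n_B) + 1 = 2*7*7/14 + 1 = 8.0000.
        Var[R] = 2*n_A*n_B*(2*n_A*n_B - n_A - n_B) / ((n_A+n_B)^2 * (n_A+n_B-1)) = 8232/2548 = 3.2308.
        SD[R] = 1.7974.
Step 4: Continuity-corrected z = (R + 0.5 - E[R]) / SD[R] = (2 + 0.5 - 8.0000) / 1.7974 = -3.0599.
Step 5: Two-sided p-value via normal approximation = 2*(1 - Phi(|z|)) = 0.002214.
Step 6: alpha = 0.1. reject H0.

R = 2, z = -3.0599, p = 0.002214, reject H0.


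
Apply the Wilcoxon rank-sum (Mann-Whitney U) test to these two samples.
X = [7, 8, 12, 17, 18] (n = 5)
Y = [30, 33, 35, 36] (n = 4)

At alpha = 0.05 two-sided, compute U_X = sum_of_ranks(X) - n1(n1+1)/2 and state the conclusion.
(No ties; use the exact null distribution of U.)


Step 1: Combine and sort all 9 observations; assign midranks.
sorted (value, group): (7,X), (8,X), (12,X), (17,X), (18,X), (30,Y), (33,Y), (35,Y), (36,Y)
ranks: 7->1, 8->2, 12->3, 17->4, 18->5, 30->6, 33->7, 35->8, 36->9
Step 2: Rank sum for X: R1 = 1 + 2 + 3 + 4 + 5 = 15.
Step 3: U_X = R1 - n1(n1+1)/2 = 15 - 5*6/2 = 15 - 15 = 0.
       U_Y = n1*n2 - U_X = 20 - 0 = 20.
Step 4: No ties, so the exact null distribution of U (based on enumerating the C(9,5) = 126 equally likely rank assignments) gives the two-sided p-value.
Step 5: p-value = 0.015873; compare to alpha = 0.05. reject H0.

U_X = 0, p = 0.015873, reject H0 at alpha = 0.05.


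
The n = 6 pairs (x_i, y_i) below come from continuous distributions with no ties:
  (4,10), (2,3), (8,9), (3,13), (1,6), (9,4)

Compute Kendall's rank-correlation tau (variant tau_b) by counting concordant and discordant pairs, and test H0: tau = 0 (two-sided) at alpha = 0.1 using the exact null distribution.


Step 1: Enumerate the 15 unordered pairs (i,j) with i<j and classify each by sign(x_j-x_i) * sign(y_j-y_i).
  (1,2):dx=-2,dy=-7->C; (1,3):dx=+4,dy=-1->D; (1,4):dx=-1,dy=+3->D; (1,5):dx=-3,dy=-4->C
  (1,6):dx=+5,dy=-6->D; (2,3):dx=+6,dy=+6->C; (2,4):dx=+1,dy=+10->C; (2,5):dx=-1,dy=+3->D
  (2,6):dx=+7,dy=+1->C; (3,4):dx=-5,dy=+4->D; (3,5):dx=-7,dy=-3->C; (3,6):dx=+1,dy=-5->D
  (4,5):dx=-2,dy=-7->C; (4,6):dx=+6,dy=-9->D; (5,6):dx=+8,dy=-2->D
Step 2: C = 7, D = 8, total pairs = 15.
Step 3: tau = (C - D)/(n(n-1)/2) = (7 - 8)/15 = -0.066667.
Step 4: Exact two-sided p-value (enumerate n! = 720 permutations of y under H0): p = 1.000000.
Step 5: alpha = 0.1. fail to reject H0.

tau_b = -0.0667 (C=7, D=8), p = 1.000000, fail to reject H0.


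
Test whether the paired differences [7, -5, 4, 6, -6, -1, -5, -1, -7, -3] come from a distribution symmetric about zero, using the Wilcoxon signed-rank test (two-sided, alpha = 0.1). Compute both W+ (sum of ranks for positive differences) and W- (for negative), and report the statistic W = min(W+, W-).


Step 1: Drop any zero differences (none here) and take |d_i|.
|d| = [7, 5, 4, 6, 6, 1, 5, 1, 7, 3]
Step 2: Midrank |d_i| (ties get averaged ranks).
ranks: |7|->9.5, |5|->5.5, |4|->4, |6|->7.5, |6|->7.5, |1|->1.5, |5|->5.5, |1|->1.5, |7|->9.5, |3|->3
Step 3: Attach original signs; sum ranks with positive sign and with negative sign.
W+ = 9.5 + 4 + 7.5 = 21
W- = 5.5 + 7.5 + 1.5 + 5.5 + 1.5 + 9.5 + 3 = 34
(Check: W+ + W- = 55 should equal n(n+1)/2 = 55.)
Step 4: Test statistic W = min(W+, W-) = 21.
Step 5: Ties in |d|, so use the tie-corrected normal approximation.
        E[W] = n(n+1)/4 = 10*11/4 = 27.5.
        Tie groups: |d|=1 (t=2), |d|=5 (t=2), |d|=6 (t=2), |d|=7 (t=2); sum(t^3 - t) = 24.
        Var[W] = n(n+1)(2n+1)/24 - sum(t^3-t)/48 = 2310/24 - 24/48 = 95.75.
        z = (W - E[W]) / sqrt(Var[W]) = (21 - 27.5) / 9.7852 = -0.6643.
        Two-sided p = 2*Phi(z) = 0.506518.
Step 6: alpha = 0.1. fail to reject H0.

W+ = 21, W- = 34, W = min = 21, p = 0.506518, fail to reject H0.


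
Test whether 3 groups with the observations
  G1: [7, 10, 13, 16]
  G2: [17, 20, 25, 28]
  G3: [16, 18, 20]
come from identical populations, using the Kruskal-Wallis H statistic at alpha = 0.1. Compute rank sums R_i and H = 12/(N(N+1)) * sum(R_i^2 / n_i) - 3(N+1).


Step 1: Combine all N = 11 observations and assign midranks.
sorted (value, group, rank): (7,G1,1), (10,G1,2), (13,G1,3), (16,G1,4.5), (16,G3,4.5), (17,G2,6), (18,G3,7), (20,G2,8.5), (20,G3,8.5), (25,G2,10), (28,G2,11)
Step 2: Sum ranks within each group.
R_1 = 10.5 (n_1 = 4)
R_2 = 35.5 (n_2 = 4)
R_3 = 20 (n_3 = 3)
Step 3: H = 12/(N(N+1)) * sum(R_i^2/n_i) - 3(N+1)
     = 12/(11*12) * (10.5^2/4 + 35.5^2/4 + 20^2/3) - 3*12
     = 0.090909 * 475.958 - 36
     = 7.268939.
Step 4: Ties present; correction factor C = 1 - 12/(11^3 - 11) = 0.990909. Corrected H = 7.268939 / 0.990909 = 7.335627.
Step 5: Under H0, H ~ chi^2(2); p-value = 0.025532.
Step 6: alpha = 0.1. reject H0.

H = 7.3356, df = 2, p = 0.025532, reject H0.


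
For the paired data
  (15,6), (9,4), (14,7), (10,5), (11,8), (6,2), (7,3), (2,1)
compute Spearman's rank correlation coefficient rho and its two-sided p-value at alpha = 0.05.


Step 1: Rank x and y separately (midranks; no ties here).
rank(x): 15->8, 9->4, 14->7, 10->5, 11->6, 6->2, 7->3, 2->1
rank(y): 6->6, 4->4, 7->7, 5->5, 8->8, 2->2, 3->3, 1->1
Step 2: d_i = R_x(i) - R_y(i); compute d_i^2.
  (8-6)^2=4, (4-4)^2=0, (7-7)^2=0, (5-5)^2=0, (6-8)^2=4, (2-2)^2=0, (3-3)^2=0, (1-1)^2=0
sum(d^2) = 8.
Step 3: rho = 1 - 6*8 / (8*(8^2 - 1)) = 1 - 48/504 = 0.904762.
Step 4: Under H0, t = rho * sqrt((n-2)/(1-rho^2)) = 5.2034 ~ t(6).
Step 5: Two-sided p-value from the t-distribution with 6 df = 0.002008.
Step 6: alpha = 0.05. reject H0.

rho = 0.9048, p = 0.002008, reject H0 at alpha = 0.05.


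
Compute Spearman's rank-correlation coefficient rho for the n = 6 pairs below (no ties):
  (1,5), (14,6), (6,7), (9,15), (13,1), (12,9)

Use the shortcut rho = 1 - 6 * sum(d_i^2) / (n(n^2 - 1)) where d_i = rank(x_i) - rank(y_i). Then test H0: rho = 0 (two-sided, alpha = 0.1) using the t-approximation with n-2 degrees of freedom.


Step 1: Rank x and y separately (midranks; no ties here).
rank(x): 1->1, 14->6, 6->2, 9->3, 13->5, 12->4
rank(y): 5->2, 6->3, 7->4, 15->6, 1->1, 9->5
Step 2: d_i = R_x(i) - R_y(i); compute d_i^2.
  (1-2)^2=1, (6-3)^2=9, (2-4)^2=4, (3-6)^2=9, (5-1)^2=16, (4-5)^2=1
sum(d^2) = 40.
Step 3: rho = 1 - 6*40 / (6*(6^2 - 1)) = 1 - 240/210 = -0.142857.
Step 4: Under H0, t = rho * sqrt((n-2)/(1-rho^2)) = -0.2887 ~ t(4).
Step 5: Two-sided p-value from the t-distribution with 4 df = 0.787172.
Step 6: alpha = 0.1. fail to reject H0.

rho = -0.1429, p = 0.787172, fail to reject H0 at alpha = 0.1.


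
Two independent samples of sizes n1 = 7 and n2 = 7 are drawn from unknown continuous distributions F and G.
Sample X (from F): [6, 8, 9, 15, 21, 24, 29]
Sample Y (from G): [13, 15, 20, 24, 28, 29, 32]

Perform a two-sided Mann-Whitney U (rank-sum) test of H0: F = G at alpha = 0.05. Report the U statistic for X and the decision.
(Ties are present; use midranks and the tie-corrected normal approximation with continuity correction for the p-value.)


Step 1: Combine and sort all 14 observations; assign midranks.
sorted (value, group): (6,X), (8,X), (9,X), (13,Y), (15,X), (15,Y), (20,Y), (21,X), (24,X), (24,Y), (28,Y), (29,X), (29,Y), (32,Y)
ranks: 6->1, 8->2, 9->3, 13->4, 15->5.5, 15->5.5, 20->7, 21->8, 24->9.5, 24->9.5, 28->11, 29->12.5, 29->12.5, 32->14
Step 2: Rank sum for X: R1 = 1 + 2 + 3 + 5.5 + 8 + 9.5 + 12.5 = 41.5.
Step 3: U_X = R1 - n1(n1+1)/2 = 41.5 - 7*8/2 = 41.5 - 28 = 13.5.
       U_Y = n1*n2 - U_X = 49 - 13.5 = 35.5.
Step 4: Ties are present, so use the tie-corrected normal approximation (with continuity correction) for the p-value.
Step 5: p-value = 0.178275; compare to alpha = 0.05. fail to reject H0.

U_X = 13.5, p = 0.178275, fail to reject H0 at alpha = 0.05.


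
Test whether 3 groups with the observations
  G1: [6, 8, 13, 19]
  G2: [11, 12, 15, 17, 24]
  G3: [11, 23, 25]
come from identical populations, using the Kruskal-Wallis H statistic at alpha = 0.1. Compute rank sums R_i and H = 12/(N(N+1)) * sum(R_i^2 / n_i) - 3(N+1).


Step 1: Combine all N = 12 observations and assign midranks.
sorted (value, group, rank): (6,G1,1), (8,G1,2), (11,G2,3.5), (11,G3,3.5), (12,G2,5), (13,G1,6), (15,G2,7), (17,G2,8), (19,G1,9), (23,G3,10), (24,G2,11), (25,G3,12)
Step 2: Sum ranks within each group.
R_1 = 18 (n_1 = 4)
R_2 = 34.5 (n_2 = 5)
R_3 = 25.5 (n_3 = 3)
Step 3: H = 12/(N(N+1)) * sum(R_i^2/n_i) - 3(N+1)
     = 12/(12*13) * (18^2/4 + 34.5^2/5 + 25.5^2/3) - 3*13
     = 0.076923 * 535.8 - 39
     = 2.215385.
Step 4: Ties present; correction factor C = 1 - 6/(12^3 - 12) = 0.996503. Corrected H = 2.215385 / 0.996503 = 2.223158.
Step 5: Under H0, H ~ chi^2(2); p-value = 0.329039.
Step 6: alpha = 0.1. fail to reject H0.

H = 2.2232, df = 2, p = 0.329039, fail to reject H0.


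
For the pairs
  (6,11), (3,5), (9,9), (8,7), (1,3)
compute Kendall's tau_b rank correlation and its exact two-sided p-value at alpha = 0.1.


Step 1: Enumerate the 10 unordered pairs (i,j) with i<j and classify each by sign(x_j-x_i) * sign(y_j-y_i).
  (1,2):dx=-3,dy=-6->C; (1,3):dx=+3,dy=-2->D; (1,4):dx=+2,dy=-4->D; (1,5):dx=-5,dy=-8->C
  (2,3):dx=+6,dy=+4->C; (2,4):dx=+5,dy=+2->C; (2,5):dx=-2,dy=-2->C; (3,4):dx=-1,dy=-2->C
  (3,5):dx=-8,dy=-6->C; (4,5):dx=-7,dy=-4->C
Step 2: C = 8, D = 2, total pairs = 10.
Step 3: tau = (C - D)/(n(n-1)/2) = (8 - 2)/10 = 0.600000.
Step 4: Exact two-sided p-value (enumerate n! = 120 permutations of y under H0): p = 0.233333.
Step 5: alpha = 0.1. fail to reject H0.

tau_b = 0.6000 (C=8, D=2), p = 0.233333, fail to reject H0.


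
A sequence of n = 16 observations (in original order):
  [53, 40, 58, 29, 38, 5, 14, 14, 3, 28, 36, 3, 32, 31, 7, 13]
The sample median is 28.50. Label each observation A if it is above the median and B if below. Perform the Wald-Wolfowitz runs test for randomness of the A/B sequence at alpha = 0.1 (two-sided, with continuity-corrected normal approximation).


Step 1: Compute median = 28.50; label A = above, B = below.
Labels in order: AAAAABBBBBABAABB  (n_A = 8, n_B = 8)
Step 2: Count runs R = 6.
Step 3: Under H0 (random ordering), E[R] = 2*n_A*n_B/(n_A+n_B) + 1 = 2*8*8/16 + 1 = 9.0000.
        Var[R] = 2*n_A*n_B*(2*n_A*n_B - n_A - n_B) / ((n_A+n_B)^2 * (n_A+n_B-1)) = 14336/3840 = 3.7333.
        SD[R] = 1.9322.
Step 4: Continuity-corrected z = (R + 0.5 - E[R]) / SD[R] = (6 + 0.5 - 9.0000) / 1.9322 = -1.2939.
Step 5: Two-sided p-value via normal approximation = 2*(1 - Phi(|z|)) = 0.195709.
Step 6: alpha = 0.1. fail to reject H0.

R = 6, z = -1.2939, p = 0.195709, fail to reject H0.


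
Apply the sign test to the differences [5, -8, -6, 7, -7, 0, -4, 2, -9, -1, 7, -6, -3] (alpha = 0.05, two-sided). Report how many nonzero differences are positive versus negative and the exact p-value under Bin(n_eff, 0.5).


Step 1: Discard zero differences. Original n = 13; n_eff = number of nonzero differences = 12.
Nonzero differences (with sign): +5, -8, -6, +7, -7, -4, +2, -9, -1, +7, -6, -3
Step 2: Count signs: positive = 4, negative = 8.
Step 3: Under H0: P(positive) = 0.5, so the number of positives S ~ Bin(12, 0.5).
Step 4: Two-sided exact p-value = sum of Bin(12,0.5) probabilities at or below the observed probability = 0.387695.
Step 5: alpha = 0.05. fail to reject H0.

n_eff = 12, pos = 4, neg = 8, p = 0.387695, fail to reject H0.


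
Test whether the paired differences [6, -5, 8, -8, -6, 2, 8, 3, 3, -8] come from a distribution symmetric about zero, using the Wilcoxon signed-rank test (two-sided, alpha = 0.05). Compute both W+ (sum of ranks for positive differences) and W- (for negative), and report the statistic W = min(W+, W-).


Step 1: Drop any zero differences (none here) and take |d_i|.
|d| = [6, 5, 8, 8, 6, 2, 8, 3, 3, 8]
Step 2: Midrank |d_i| (ties get averaged ranks).
ranks: |6|->5.5, |5|->4, |8|->8.5, |8|->8.5, |6|->5.5, |2|->1, |8|->8.5, |3|->2.5, |3|->2.5, |8|->8.5
Step 3: Attach original signs; sum ranks with positive sign and with negative sign.
W+ = 5.5 + 8.5 + 1 + 8.5 + 2.5 + 2.5 = 28.5
W- = 4 + 8.5 + 5.5 + 8.5 = 26.5
(Check: W+ + W- = 55 should equal n(n+1)/2 = 55.)
Step 4: Test statistic W = min(W+, W-) = 26.5.
Step 5: Ties in |d|, so use the tie-corrected normal approximation.
        E[W] = n(n+1)/4 = 10*11/4 = 27.5.
        Tie groups: |d|=3 (t=2), |d|=6 (t=2), |d|=8 (t=4); sum(t^3 - t) = 72.
        Var[W] = n(n+1)(2n+1)/24 - sum(t^3-t)/48 = 2310/24 - 72/48 = 94.75.
        z = (W - E[W]) / sqrt(Var[W]) = (26.5 - 27.5) / 9.7340 = -0.1027.
        Two-sided p = 2*Phi(z) = 0.918175.
Step 6: alpha = 0.05. fail to reject H0.

W+ = 28.5, W- = 26.5, W = min = 26.5, p = 0.918175, fail to reject H0.


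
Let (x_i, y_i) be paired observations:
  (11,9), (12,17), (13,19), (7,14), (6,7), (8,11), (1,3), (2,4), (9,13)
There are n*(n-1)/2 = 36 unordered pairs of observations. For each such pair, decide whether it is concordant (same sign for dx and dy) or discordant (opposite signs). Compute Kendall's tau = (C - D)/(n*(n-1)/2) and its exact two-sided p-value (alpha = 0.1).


Step 1: Enumerate the 36 unordered pairs (i,j) with i<j and classify each by sign(x_j-x_i) * sign(y_j-y_i).
  (1,2):dx=+1,dy=+8->C; (1,3):dx=+2,dy=+10->C; (1,4):dx=-4,dy=+5->D; (1,5):dx=-5,dy=-2->C
  (1,6):dx=-3,dy=+2->D; (1,7):dx=-10,dy=-6->C; (1,8):dx=-9,dy=-5->C; (1,9):dx=-2,dy=+4->D
  (2,3):dx=+1,dy=+2->C; (2,4):dx=-5,dy=-3->C; (2,5):dx=-6,dy=-10->C; (2,6):dx=-4,dy=-6->C
  (2,7):dx=-11,dy=-14->C; (2,8):dx=-10,dy=-13->C; (2,9):dx=-3,dy=-4->C; (3,4):dx=-6,dy=-5->C
  (3,5):dx=-7,dy=-12->C; (3,6):dx=-5,dy=-8->C; (3,7):dx=-12,dy=-16->C; (3,8):dx=-11,dy=-15->C
  (3,9):dx=-4,dy=-6->C; (4,5):dx=-1,dy=-7->C; (4,6):dx=+1,dy=-3->D; (4,7):dx=-6,dy=-11->C
  (4,8):dx=-5,dy=-10->C; (4,9):dx=+2,dy=-1->D; (5,6):dx=+2,dy=+4->C; (5,7):dx=-5,dy=-4->C
  (5,8):dx=-4,dy=-3->C; (5,9):dx=+3,dy=+6->C; (6,7):dx=-7,dy=-8->C; (6,8):dx=-6,dy=-7->C
  (6,9):dx=+1,dy=+2->C; (7,8):dx=+1,dy=+1->C; (7,9):dx=+8,dy=+10->C; (8,9):dx=+7,dy=+9->C
Step 2: C = 31, D = 5, total pairs = 36.
Step 3: tau = (C - D)/(n(n-1)/2) = (31 - 5)/36 = 0.722222.
Step 4: Exact two-sided p-value (enumerate n! = 362880 permutations of y under H0): p = 0.005886.
Step 5: alpha = 0.1. reject H0.

tau_b = 0.7222 (C=31, D=5), p = 0.005886, reject H0.


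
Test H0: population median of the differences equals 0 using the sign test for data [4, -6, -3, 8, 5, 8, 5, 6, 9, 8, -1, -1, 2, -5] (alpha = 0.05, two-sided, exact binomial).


Step 1: Discard zero differences. Original n = 14; n_eff = number of nonzero differences = 14.
Nonzero differences (with sign): +4, -6, -3, +8, +5, +8, +5, +6, +9, +8, -1, -1, +2, -5
Step 2: Count signs: positive = 9, negative = 5.
Step 3: Under H0: P(positive) = 0.5, so the number of positives S ~ Bin(14, 0.5).
Step 4: Two-sided exact p-value = sum of Bin(14,0.5) probabilities at or below the observed probability = 0.423950.
Step 5: alpha = 0.05. fail to reject H0.

n_eff = 14, pos = 9, neg = 5, p = 0.423950, fail to reject H0.


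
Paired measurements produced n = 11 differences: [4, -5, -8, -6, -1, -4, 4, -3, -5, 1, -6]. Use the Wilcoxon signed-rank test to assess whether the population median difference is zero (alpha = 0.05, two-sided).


Step 1: Drop any zero differences (none here) and take |d_i|.
|d| = [4, 5, 8, 6, 1, 4, 4, 3, 5, 1, 6]
Step 2: Midrank |d_i| (ties get averaged ranks).
ranks: |4|->5, |5|->7.5, |8|->11, |6|->9.5, |1|->1.5, |4|->5, |4|->5, |3|->3, |5|->7.5, |1|->1.5, |6|->9.5
Step 3: Attach original signs; sum ranks with positive sign and with negative sign.
W+ = 5 + 5 + 1.5 = 11.5
W- = 7.5 + 11 + 9.5 + 1.5 + 5 + 3 + 7.5 + 9.5 = 54.5
(Check: W+ + W- = 66 should equal n(n+1)/2 = 66.)
Step 4: Test statistic W = min(W+, W-) = 11.5.
Step 5: Ties in |d|, so use the tie-corrected normal approximation.
        E[W] = n(n+1)/4 = 11*12/4 = 33.
        Tie groups: |d|=1 (t=2), |d|=4 (t=3), |d|=5 (t=2), |d|=6 (t=2); sum(t^3 - t) = 42.
        Var[W] = n(n+1)(2n+1)/24 - sum(t^3-t)/48 = 3036/24 - 42/48 = 125.625.
        z = (W - E[W]) / sqrt(Var[W]) = (11.5 - 33) / 11.2083 = -1.9182.
        Two-sided p = 2*Phi(z) = 0.055082.
Step 6: alpha = 0.05. fail to reject H0.

W+ = 11.5, W- = 54.5, W = min = 11.5, p = 0.055082, fail to reject H0.


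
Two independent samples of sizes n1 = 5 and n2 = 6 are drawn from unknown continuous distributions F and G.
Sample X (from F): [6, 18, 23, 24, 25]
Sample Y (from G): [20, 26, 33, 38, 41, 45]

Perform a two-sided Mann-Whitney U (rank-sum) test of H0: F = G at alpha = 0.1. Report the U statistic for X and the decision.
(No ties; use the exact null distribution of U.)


Step 1: Combine and sort all 11 observations; assign midranks.
sorted (value, group): (6,X), (18,X), (20,Y), (23,X), (24,X), (25,X), (26,Y), (33,Y), (38,Y), (41,Y), (45,Y)
ranks: 6->1, 18->2, 20->3, 23->4, 24->5, 25->6, 26->7, 33->8, 38->9, 41->10, 45->11
Step 2: Rank sum for X: R1 = 1 + 2 + 4 + 5 + 6 = 18.
Step 3: U_X = R1 - n1(n1+1)/2 = 18 - 5*6/2 = 18 - 15 = 3.
       U_Y = n1*n2 - U_X = 30 - 3 = 27.
Step 4: No ties, so the exact null distribution of U (based on enumerating the C(11,5) = 462 equally likely rank assignments) gives the two-sided p-value.
Step 5: p-value = 0.030303; compare to alpha = 0.1. reject H0.

U_X = 3, p = 0.030303, reject H0 at alpha = 0.1.


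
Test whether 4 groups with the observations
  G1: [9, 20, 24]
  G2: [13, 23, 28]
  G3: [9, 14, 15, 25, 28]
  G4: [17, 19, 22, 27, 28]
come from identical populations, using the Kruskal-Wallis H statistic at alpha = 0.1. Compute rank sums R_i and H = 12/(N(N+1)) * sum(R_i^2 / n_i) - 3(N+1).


Step 1: Combine all N = 16 observations and assign midranks.
sorted (value, group, rank): (9,G1,1.5), (9,G3,1.5), (13,G2,3), (14,G3,4), (15,G3,5), (17,G4,6), (19,G4,7), (20,G1,8), (22,G4,9), (23,G2,10), (24,G1,11), (25,G3,12), (27,G4,13), (28,G2,15), (28,G3,15), (28,G4,15)
Step 2: Sum ranks within each group.
R_1 = 20.5 (n_1 = 3)
R_2 = 28 (n_2 = 3)
R_3 = 37.5 (n_3 = 5)
R_4 = 50 (n_4 = 5)
Step 3: H = 12/(N(N+1)) * sum(R_i^2/n_i) - 3(N+1)
     = 12/(16*17) * (20.5^2/3 + 28^2/3 + 37.5^2/5 + 50^2/5) - 3*17
     = 0.044118 * 1182.67 - 51
     = 1.176471.
Step 4: Ties present; correction factor C = 1 - 30/(16^3 - 16) = 0.992647. Corrected H = 1.176471 / 0.992647 = 1.185185.
Step 5: Under H0, H ~ chi^2(3); p-value = 0.756560.
Step 6: alpha = 0.1. fail to reject H0.

H = 1.1852, df = 3, p = 0.756560, fail to reject H0.


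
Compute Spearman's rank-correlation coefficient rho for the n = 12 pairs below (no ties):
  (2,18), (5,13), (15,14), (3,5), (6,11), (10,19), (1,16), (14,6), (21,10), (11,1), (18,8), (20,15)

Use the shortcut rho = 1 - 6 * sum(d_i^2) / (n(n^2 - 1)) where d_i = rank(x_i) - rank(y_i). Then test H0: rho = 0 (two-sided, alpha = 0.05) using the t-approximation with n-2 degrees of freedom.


Step 1: Rank x and y separately (midranks; no ties here).
rank(x): 2->2, 5->4, 15->9, 3->3, 6->5, 10->6, 1->1, 14->8, 21->12, 11->7, 18->10, 20->11
rank(y): 18->11, 13->7, 14->8, 5->2, 11->6, 19->12, 16->10, 6->3, 10->5, 1->1, 8->4, 15->9
Step 2: d_i = R_x(i) - R_y(i); compute d_i^2.
  (2-11)^2=81, (4-7)^2=9, (9-8)^2=1, (3-2)^2=1, (5-6)^2=1, (6-12)^2=36, (1-10)^2=81, (8-3)^2=25, (12-5)^2=49, (7-1)^2=36, (10-4)^2=36, (11-9)^2=4
sum(d^2) = 360.
Step 3: rho = 1 - 6*360 / (12*(12^2 - 1)) = 1 - 2160/1716 = -0.258741.
Step 4: Under H0, t = rho * sqrt((n-2)/(1-rho^2)) = -0.8471 ~ t(10).
Step 5: Two-sided p-value from the t-distribution with 10 df = 0.416775.
Step 6: alpha = 0.05. fail to reject H0.

rho = -0.2587, p = 0.416775, fail to reject H0 at alpha = 0.05.


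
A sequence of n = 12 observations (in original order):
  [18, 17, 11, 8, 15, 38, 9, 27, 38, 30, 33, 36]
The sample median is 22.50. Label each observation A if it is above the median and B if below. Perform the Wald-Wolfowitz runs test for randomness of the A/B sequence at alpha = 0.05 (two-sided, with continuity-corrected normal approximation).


Step 1: Compute median = 22.50; label A = above, B = below.
Labels in order: BBBBBABAAAAA  (n_A = 6, n_B = 6)
Step 2: Count runs R = 4.
Step 3: Under H0 (random ordering), E[R] = 2*n_A*n_B/(n_A+n_B) + 1 = 2*6*6/12 + 1 = 7.0000.
        Var[R] = 2*n_A*n_B*(2*n_A*n_B - n_A - n_B) / ((n_A+n_B)^2 * (n_A+n_B-1)) = 4320/1584 = 2.7273.
        SD[R] = 1.6514.
Step 4: Continuity-corrected z = (R + 0.5 - E[R]) / SD[R] = (4 + 0.5 - 7.0000) / 1.6514 = -1.5138.
Step 5: Two-sided p-value via normal approximation = 2*(1 - Phi(|z|)) = 0.130070.
Step 6: alpha = 0.05. fail to reject H0.

R = 4, z = -1.5138, p = 0.130070, fail to reject H0.


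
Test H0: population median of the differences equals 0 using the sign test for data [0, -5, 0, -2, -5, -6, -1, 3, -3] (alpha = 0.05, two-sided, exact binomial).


Step 1: Discard zero differences. Original n = 9; n_eff = number of nonzero differences = 7.
Nonzero differences (with sign): -5, -2, -5, -6, -1, +3, -3
Step 2: Count signs: positive = 1, negative = 6.
Step 3: Under H0: P(positive) = 0.5, so the number of positives S ~ Bin(7, 0.5).
Step 4: Two-sided exact p-value = sum of Bin(7,0.5) probabilities at or below the observed probability = 0.125000.
Step 5: alpha = 0.05. fail to reject H0.

n_eff = 7, pos = 1, neg = 6, p = 0.125000, fail to reject H0.


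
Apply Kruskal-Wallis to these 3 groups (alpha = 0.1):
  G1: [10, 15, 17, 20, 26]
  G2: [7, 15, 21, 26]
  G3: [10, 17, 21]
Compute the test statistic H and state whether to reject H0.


Step 1: Combine all N = 12 observations and assign midranks.
sorted (value, group, rank): (7,G2,1), (10,G1,2.5), (10,G3,2.5), (15,G1,4.5), (15,G2,4.5), (17,G1,6.5), (17,G3,6.5), (20,G1,8), (21,G2,9.5), (21,G3,9.5), (26,G1,11.5), (26,G2,11.5)
Step 2: Sum ranks within each group.
R_1 = 33 (n_1 = 5)
R_2 = 26.5 (n_2 = 4)
R_3 = 18.5 (n_3 = 3)
Step 3: H = 12/(N(N+1)) * sum(R_i^2/n_i) - 3(N+1)
     = 12/(12*13) * (33^2/5 + 26.5^2/4 + 18.5^2/3) - 3*13
     = 0.076923 * 507.446 - 39
     = 0.034295.
Step 4: Ties present; correction factor C = 1 - 30/(12^3 - 12) = 0.982517. Corrected H = 0.034295 / 0.982517 = 0.034905.
Step 5: Under H0, H ~ chi^2(2); p-value = 0.982699.
Step 6: alpha = 0.1. fail to reject H0.

H = 0.0349, df = 2, p = 0.982699, fail to reject H0.


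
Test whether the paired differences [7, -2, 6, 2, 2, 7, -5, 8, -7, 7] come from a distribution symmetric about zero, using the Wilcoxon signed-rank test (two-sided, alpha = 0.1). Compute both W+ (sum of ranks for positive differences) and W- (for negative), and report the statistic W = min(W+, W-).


Step 1: Drop any zero differences (none here) and take |d_i|.
|d| = [7, 2, 6, 2, 2, 7, 5, 8, 7, 7]
Step 2: Midrank |d_i| (ties get averaged ranks).
ranks: |7|->7.5, |2|->2, |6|->5, |2|->2, |2|->2, |7|->7.5, |5|->4, |8|->10, |7|->7.5, |7|->7.5
Step 3: Attach original signs; sum ranks with positive sign and with negative sign.
W+ = 7.5 + 5 + 2 + 2 + 7.5 + 10 + 7.5 = 41.5
W- = 2 + 4 + 7.5 = 13.5
(Check: W+ + W- = 55 should equal n(n+1)/2 = 55.)
Step 4: Test statistic W = min(W+, W-) = 13.5.
Step 5: Ties in |d|, so use the tie-corrected normal approximation.
        E[W] = n(n+1)/4 = 10*11/4 = 27.5.
        Tie groups: |d|=2 (t=3), |d|=7 (t=4); sum(t^3 - t) = 84.
        Var[W] = n(n+1)(2n+1)/24 - sum(t^3-t)/48 = 2310/24 - 84/48 = 94.5.
        z = (W - E[W]) / sqrt(Var[W]) = (13.5 - 27.5) / 9.7211 = -1.4402.
        Two-sided p = 2*Phi(z) = 0.149821.
Step 6: alpha = 0.1. fail to reject H0.

W+ = 41.5, W- = 13.5, W = min = 13.5, p = 0.149821, fail to reject H0.


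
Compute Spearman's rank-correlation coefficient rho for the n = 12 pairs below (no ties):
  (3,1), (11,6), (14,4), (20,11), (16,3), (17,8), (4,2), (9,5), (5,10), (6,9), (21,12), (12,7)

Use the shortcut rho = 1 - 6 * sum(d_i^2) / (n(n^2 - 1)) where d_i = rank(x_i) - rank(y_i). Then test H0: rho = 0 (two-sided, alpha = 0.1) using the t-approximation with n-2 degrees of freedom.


Step 1: Rank x and y separately (midranks; no ties here).
rank(x): 3->1, 11->6, 14->8, 20->11, 16->9, 17->10, 4->2, 9->5, 5->3, 6->4, 21->12, 12->7
rank(y): 1->1, 6->6, 4->4, 11->11, 3->3, 8->8, 2->2, 5->5, 10->10, 9->9, 12->12, 7->7
Step 2: d_i = R_x(i) - R_y(i); compute d_i^2.
  (1-1)^2=0, (6-6)^2=0, (8-4)^2=16, (11-11)^2=0, (9-3)^2=36, (10-8)^2=4, (2-2)^2=0, (5-5)^2=0, (3-10)^2=49, (4-9)^2=25, (12-12)^2=0, (7-7)^2=0
sum(d^2) = 130.
Step 3: rho = 1 - 6*130 / (12*(12^2 - 1)) = 1 - 780/1716 = 0.545455.
Step 4: Under H0, t = rho * sqrt((n-2)/(1-rho^2)) = 2.0580 ~ t(10).
Step 5: Two-sided p-value from the t-distribution with 10 df = 0.066612.
Step 6: alpha = 0.1. reject H0.

rho = 0.5455, p = 0.066612, reject H0 at alpha = 0.1.


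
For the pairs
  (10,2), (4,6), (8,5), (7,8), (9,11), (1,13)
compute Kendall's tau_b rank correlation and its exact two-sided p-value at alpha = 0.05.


Step 1: Enumerate the 15 unordered pairs (i,j) with i<j and classify each by sign(x_j-x_i) * sign(y_j-y_i).
  (1,2):dx=-6,dy=+4->D; (1,3):dx=-2,dy=+3->D; (1,4):dx=-3,dy=+6->D; (1,5):dx=-1,dy=+9->D
  (1,6):dx=-9,dy=+11->D; (2,3):dx=+4,dy=-1->D; (2,4):dx=+3,dy=+2->C; (2,5):dx=+5,dy=+5->C
  (2,6):dx=-3,dy=+7->D; (3,4):dx=-1,dy=+3->D; (3,5):dx=+1,dy=+6->C; (3,6):dx=-7,dy=+8->D
  (4,5):dx=+2,dy=+3->C; (4,6):dx=-6,dy=+5->D; (5,6):dx=-8,dy=+2->D
Step 2: C = 4, D = 11, total pairs = 15.
Step 3: tau = (C - D)/(n(n-1)/2) = (4 - 11)/15 = -0.466667.
Step 4: Exact two-sided p-value (enumerate n! = 720 permutations of y under H0): p = 0.272222.
Step 5: alpha = 0.05. fail to reject H0.

tau_b = -0.4667 (C=4, D=11), p = 0.272222, fail to reject H0.


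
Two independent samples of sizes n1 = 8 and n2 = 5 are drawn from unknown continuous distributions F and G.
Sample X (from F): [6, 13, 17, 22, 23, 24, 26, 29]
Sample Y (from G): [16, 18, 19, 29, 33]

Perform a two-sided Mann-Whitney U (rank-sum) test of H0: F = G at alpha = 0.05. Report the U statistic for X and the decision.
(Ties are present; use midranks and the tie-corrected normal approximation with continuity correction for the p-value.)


Step 1: Combine and sort all 13 observations; assign midranks.
sorted (value, group): (6,X), (13,X), (16,Y), (17,X), (18,Y), (19,Y), (22,X), (23,X), (24,X), (26,X), (29,X), (29,Y), (33,Y)
ranks: 6->1, 13->2, 16->3, 17->4, 18->5, 19->6, 22->7, 23->8, 24->9, 26->10, 29->11.5, 29->11.5, 33->13
Step 2: Rank sum for X: R1 = 1 + 2 + 4 + 7 + 8 + 9 + 10 + 11.5 = 52.5.
Step 3: U_X = R1 - n1(n1+1)/2 = 52.5 - 8*9/2 = 52.5 - 36 = 16.5.
       U_Y = n1*n2 - U_X = 40 - 16.5 = 23.5.
Step 4: Ties are present, so use the tie-corrected normal approximation (with continuity correction) for the p-value.
Step 5: p-value = 0.660111; compare to alpha = 0.05. fail to reject H0.

U_X = 16.5, p = 0.660111, fail to reject H0 at alpha = 0.05.


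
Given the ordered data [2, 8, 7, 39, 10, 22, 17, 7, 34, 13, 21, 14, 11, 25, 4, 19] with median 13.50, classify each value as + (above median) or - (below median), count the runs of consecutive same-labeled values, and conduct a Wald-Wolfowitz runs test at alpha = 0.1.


Step 1: Compute median = 13.50; label A = above, B = below.
Labels in order: BBBABAABABAABABA  (n_A = 8, n_B = 8)
Step 2: Count runs R = 12.
Step 3: Under H0 (random ordering), E[R] = 2*n_A*n_B/(n_A+n_B) + 1 = 2*8*8/16 + 1 = 9.0000.
        Var[R] = 2*n_A*n_B*(2*n_A*n_B - n_A - n_B) / ((n_A+n_B)^2 * (n_A+n_B-1)) = 14336/3840 = 3.7333.
        SD[R] = 1.9322.
Step 4: Continuity-corrected z = (R - 0.5 - E[R]) / SD[R] = (12 - 0.5 - 9.0000) / 1.9322 = 1.2939.
Step 5: Two-sided p-value via normal approximation = 2*(1 - Phi(|z|)) = 0.195709.
Step 6: alpha = 0.1. fail to reject H0.

R = 12, z = 1.2939, p = 0.195709, fail to reject H0.


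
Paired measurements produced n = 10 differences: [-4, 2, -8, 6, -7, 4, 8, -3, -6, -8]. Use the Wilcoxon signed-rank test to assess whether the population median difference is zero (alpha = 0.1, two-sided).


Step 1: Drop any zero differences (none here) and take |d_i|.
|d| = [4, 2, 8, 6, 7, 4, 8, 3, 6, 8]
Step 2: Midrank |d_i| (ties get averaged ranks).
ranks: |4|->3.5, |2|->1, |8|->9, |6|->5.5, |7|->7, |4|->3.5, |8|->9, |3|->2, |6|->5.5, |8|->9
Step 3: Attach original signs; sum ranks with positive sign and with negative sign.
W+ = 1 + 5.5 + 3.5 + 9 = 19
W- = 3.5 + 9 + 7 + 2 + 5.5 + 9 = 36
(Check: W+ + W- = 55 should equal n(n+1)/2 = 55.)
Step 4: Test statistic W = min(W+, W-) = 19.
Step 5: Ties in |d|, so use the tie-corrected normal approximation.
        E[W] = n(n+1)/4 = 10*11/4 = 27.5.
        Tie groups: |d|=4 (t=2), |d|=6 (t=2), |d|=8 (t=3); sum(t^3 - t) = 36.
        Var[W] = n(n+1)(2n+1)/24 - sum(t^3-t)/48 = 2310/24 - 36/48 = 95.5.
        z = (W - E[W]) / sqrt(Var[W]) = (19 - 27.5) / 9.7724 = -0.8698.
        Two-sided p = 2*Phi(z) = 0.384412.
Step 6: alpha = 0.1. fail to reject H0.

W+ = 19, W- = 36, W = min = 19, p = 0.384412, fail to reject H0.
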